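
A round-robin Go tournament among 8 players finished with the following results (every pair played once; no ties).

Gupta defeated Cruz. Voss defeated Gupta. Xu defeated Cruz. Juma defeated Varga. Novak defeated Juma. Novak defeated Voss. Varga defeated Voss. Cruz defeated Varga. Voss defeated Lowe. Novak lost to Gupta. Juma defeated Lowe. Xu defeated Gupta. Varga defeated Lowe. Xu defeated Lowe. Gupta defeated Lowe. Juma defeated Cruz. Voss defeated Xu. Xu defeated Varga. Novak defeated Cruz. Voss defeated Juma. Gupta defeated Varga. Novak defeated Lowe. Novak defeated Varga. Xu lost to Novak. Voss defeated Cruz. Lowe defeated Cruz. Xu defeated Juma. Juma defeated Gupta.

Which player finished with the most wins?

Win totals: Novak 6, Xu 5, Varga 2, Juma 4, Gupta 4, Cruz 1, Lowe 1, Voss 5.
Novak leads with 6 wins (next highest: 5).

Novak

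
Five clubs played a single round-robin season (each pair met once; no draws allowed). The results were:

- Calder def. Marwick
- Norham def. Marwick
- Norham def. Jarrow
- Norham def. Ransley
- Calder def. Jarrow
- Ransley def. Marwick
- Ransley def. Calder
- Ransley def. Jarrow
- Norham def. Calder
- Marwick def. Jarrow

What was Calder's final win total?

Calder's results: beat Marwick, Jarrow; lost to Ransley, Norham.
That is 2 wins.

2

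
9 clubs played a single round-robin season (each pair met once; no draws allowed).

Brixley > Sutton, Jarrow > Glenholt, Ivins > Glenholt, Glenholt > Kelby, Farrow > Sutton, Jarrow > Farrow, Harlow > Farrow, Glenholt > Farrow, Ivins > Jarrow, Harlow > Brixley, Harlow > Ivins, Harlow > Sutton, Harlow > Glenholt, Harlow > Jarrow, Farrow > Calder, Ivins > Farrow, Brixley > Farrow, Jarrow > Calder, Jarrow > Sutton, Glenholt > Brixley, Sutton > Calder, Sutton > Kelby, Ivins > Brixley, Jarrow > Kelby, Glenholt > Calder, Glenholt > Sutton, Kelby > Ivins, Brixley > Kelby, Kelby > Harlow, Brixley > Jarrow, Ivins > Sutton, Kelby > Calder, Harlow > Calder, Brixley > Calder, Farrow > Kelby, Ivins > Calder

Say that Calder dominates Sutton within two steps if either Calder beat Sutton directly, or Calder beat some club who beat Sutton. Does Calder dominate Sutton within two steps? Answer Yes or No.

Calder did not beat Sutton directly.
Calder beat no one, so there is no intermediate club.

No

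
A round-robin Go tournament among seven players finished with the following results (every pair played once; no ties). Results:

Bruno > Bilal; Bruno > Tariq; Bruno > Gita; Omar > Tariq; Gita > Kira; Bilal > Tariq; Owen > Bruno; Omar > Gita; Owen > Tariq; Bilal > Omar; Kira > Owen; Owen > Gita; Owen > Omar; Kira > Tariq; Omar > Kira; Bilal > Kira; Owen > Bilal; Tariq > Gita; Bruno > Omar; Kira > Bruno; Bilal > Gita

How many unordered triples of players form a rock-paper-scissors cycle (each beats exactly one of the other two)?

7

Win totals: Omar 3, Gita 1, Bilal 4, Owen 5, Kira 3, Bruno 4, Tariq 1.
A player with w wins dominates both others in C(w,2) triples; summing gives 3 + 0 + 6 + 10 + 3 + 6 + 0 = 28 transitive triples.
Total triples C(7,3) = 35, so cyclic triples = 35 − 28 = 7.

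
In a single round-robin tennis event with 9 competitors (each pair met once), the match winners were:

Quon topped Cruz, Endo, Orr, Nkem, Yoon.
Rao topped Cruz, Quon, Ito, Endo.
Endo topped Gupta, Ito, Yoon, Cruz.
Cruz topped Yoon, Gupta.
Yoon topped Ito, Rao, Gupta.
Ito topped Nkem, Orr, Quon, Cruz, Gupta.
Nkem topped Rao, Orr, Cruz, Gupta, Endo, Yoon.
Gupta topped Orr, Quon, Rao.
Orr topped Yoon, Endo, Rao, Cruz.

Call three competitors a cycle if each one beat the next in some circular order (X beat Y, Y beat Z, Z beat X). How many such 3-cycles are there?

24

Win totals: Ito 5, Rao 4, Nkem 6, Cruz 2, Quon 5, Endo 4, Gupta 3, Yoon 3, Orr 4.
A competitor with w wins dominates both others in C(w,2) triples; summing gives 10 + 6 + 15 + 1 + 10 + 6 + 3 + 3 + 6 = 60 transitive triples.
Total triples C(9,3) = 84, so cyclic triples = 84 − 60 = 24.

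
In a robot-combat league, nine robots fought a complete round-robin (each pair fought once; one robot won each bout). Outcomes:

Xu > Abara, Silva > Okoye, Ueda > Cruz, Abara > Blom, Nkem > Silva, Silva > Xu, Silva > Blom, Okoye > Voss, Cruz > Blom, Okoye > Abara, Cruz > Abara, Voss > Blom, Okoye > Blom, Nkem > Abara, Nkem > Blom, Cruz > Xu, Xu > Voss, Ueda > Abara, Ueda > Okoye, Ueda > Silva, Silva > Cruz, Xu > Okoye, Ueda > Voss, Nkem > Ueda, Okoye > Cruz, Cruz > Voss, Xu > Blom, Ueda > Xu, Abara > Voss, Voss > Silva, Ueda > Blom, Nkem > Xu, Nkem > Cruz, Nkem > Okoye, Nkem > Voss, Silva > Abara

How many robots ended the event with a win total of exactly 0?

Win totals: Cruz 4, Xu 4, Okoye 4, Blom 0, Voss 2, Ueda 7, Silva 5, Abara 2, Nkem 8.
Exactly 0: Blom — 1 robot.

1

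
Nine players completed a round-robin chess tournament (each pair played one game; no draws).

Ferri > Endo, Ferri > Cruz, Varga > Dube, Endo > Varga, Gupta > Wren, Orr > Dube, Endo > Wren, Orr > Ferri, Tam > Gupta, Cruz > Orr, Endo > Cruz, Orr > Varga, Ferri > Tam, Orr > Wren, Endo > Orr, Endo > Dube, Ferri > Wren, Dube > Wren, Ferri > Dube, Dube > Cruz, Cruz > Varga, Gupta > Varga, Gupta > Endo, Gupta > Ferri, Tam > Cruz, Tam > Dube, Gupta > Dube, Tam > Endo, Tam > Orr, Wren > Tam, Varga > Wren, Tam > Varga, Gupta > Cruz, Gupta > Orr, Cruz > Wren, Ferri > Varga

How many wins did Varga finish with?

2

Varga's results: beat Dube, Wren; lost to Gupta, Endo, Cruz, Orr, Ferri, Tam.
That is 2 wins.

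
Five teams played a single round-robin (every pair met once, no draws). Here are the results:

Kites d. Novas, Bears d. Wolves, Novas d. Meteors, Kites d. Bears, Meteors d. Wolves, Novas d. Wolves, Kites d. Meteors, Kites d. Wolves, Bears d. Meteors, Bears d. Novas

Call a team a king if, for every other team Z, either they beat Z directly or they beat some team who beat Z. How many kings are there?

1

Novas cannot reach Bears, Kites in two steps.
Bears cannot reach Kites in two steps.
Kites reaches everyone (king).
Meteors cannot reach Novas, Bears, Kites in two steps.
Wolves cannot reach Novas, Bears, Kites, Meteors in two steps.
Kings: Kites — 1.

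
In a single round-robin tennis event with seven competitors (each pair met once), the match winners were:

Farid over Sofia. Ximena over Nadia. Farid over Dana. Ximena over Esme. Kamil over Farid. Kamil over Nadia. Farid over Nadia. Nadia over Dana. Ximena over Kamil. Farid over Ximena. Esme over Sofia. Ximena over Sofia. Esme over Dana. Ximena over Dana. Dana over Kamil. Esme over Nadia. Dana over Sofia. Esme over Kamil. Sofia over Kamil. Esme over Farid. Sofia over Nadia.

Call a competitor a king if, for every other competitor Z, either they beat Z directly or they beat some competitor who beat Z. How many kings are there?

Kamil cannot reach Esme in two steps.
Ximena reaches everyone (king).
Nadia cannot reach Ximena, Esme, Farid in two steps.
Dana cannot reach Ximena, Esme in two steps.
Sofia cannot reach Ximena, Esme in two steps.
Esme reaches everyone (king).
Farid reaches everyone (king).
Kings: Ximena, Esme, Farid — 3.

3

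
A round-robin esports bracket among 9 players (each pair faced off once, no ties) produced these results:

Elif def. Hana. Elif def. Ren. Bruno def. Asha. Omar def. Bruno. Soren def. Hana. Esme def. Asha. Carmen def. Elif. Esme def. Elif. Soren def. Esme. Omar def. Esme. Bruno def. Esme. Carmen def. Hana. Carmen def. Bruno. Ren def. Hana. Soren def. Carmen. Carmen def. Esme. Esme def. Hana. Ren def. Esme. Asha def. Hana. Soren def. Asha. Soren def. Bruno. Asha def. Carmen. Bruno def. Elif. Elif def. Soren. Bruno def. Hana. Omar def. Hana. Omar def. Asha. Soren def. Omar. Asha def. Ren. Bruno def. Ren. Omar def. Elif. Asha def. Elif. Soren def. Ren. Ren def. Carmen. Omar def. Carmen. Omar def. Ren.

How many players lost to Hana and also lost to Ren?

Hana beat: no one.
Ren beat: Hana, Esme, Carmen.
No one was beaten by both.

0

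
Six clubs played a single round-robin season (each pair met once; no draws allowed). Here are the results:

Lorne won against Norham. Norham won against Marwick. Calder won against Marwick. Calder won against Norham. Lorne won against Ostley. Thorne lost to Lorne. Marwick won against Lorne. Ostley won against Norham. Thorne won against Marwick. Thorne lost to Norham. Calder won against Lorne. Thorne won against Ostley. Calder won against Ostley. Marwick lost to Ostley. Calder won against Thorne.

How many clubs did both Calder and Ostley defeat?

Calder beat: Marwick, Lorne, Ostley, Thorne, Norham.
Ostley beat: Marwick, Norham.
Both beat: Marwick, Norham — 2.

2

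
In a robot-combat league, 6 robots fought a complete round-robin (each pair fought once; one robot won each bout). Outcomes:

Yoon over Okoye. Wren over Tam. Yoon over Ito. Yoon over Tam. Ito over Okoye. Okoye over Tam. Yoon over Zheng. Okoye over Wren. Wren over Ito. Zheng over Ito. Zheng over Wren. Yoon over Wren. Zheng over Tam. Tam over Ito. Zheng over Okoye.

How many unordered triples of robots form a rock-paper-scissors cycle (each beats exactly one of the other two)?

Of the C(6,3) = 20 triples, the cyclic ones are: {Ito, Tam, Okoye}; {Ito, Okoye, Wren}.
That is 2.

2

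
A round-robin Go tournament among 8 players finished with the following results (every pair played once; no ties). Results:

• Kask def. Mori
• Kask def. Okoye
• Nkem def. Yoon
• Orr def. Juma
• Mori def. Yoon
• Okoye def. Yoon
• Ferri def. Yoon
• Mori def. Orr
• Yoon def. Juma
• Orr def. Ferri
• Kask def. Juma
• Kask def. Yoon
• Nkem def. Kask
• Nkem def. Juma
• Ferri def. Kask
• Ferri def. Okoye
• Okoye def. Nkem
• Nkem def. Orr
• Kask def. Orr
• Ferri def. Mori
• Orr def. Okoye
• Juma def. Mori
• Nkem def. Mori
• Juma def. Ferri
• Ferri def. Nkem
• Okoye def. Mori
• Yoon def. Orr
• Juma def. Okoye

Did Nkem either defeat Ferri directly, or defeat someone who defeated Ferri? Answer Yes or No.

Yes

Nkem did not beat Ferri directly.
Nkem beat Kask, Yoon, Juma, Mori, Orr. Of those, Juma beat Ferri.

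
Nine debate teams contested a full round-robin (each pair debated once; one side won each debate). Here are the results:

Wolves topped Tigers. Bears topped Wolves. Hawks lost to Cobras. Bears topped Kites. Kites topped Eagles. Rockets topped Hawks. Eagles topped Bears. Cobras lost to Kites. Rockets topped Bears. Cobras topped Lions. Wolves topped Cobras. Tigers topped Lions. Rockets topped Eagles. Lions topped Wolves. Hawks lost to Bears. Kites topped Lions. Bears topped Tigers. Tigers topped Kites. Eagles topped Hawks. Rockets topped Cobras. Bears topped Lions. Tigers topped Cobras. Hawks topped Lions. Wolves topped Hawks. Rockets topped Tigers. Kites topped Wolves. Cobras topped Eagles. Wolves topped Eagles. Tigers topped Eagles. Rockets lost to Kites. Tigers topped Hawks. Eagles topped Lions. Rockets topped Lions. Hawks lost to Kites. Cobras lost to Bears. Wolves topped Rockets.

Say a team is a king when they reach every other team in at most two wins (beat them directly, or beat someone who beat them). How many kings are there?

Kites reaches everyone (king).
Tigers reaches everyone (king).
Bears reaches everyone (king).
Hawks cannot reach Kites, Tigers, Bears, Rockets, Eagles, Cobras in two steps.
Rockets reaches everyone (king).
Lions cannot reach Kites, Bears in two steps.
Eagles cannot reach Rockets in two steps.
Wolves reaches everyone (king).
Cobras cannot reach Kites, Tigers, Rockets in two steps.
Kings: Kites, Tigers, Bears, Rockets, Wolves — 5.

5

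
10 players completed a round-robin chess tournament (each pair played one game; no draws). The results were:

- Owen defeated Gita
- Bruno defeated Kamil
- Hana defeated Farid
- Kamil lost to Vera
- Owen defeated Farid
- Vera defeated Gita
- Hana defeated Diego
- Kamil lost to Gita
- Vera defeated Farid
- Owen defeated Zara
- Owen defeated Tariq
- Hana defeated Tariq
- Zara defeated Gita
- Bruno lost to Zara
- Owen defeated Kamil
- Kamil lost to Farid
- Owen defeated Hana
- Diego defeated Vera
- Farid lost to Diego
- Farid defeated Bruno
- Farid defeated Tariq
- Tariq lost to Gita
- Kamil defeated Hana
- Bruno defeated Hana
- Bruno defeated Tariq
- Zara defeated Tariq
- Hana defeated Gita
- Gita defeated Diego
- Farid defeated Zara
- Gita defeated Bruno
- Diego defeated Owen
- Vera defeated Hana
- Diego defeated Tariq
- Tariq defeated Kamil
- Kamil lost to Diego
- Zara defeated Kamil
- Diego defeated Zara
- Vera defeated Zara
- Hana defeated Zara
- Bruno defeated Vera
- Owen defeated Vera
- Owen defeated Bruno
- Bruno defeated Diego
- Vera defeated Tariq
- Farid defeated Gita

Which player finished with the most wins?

Win totals: Bruno 5, Vera 6, Owen 8, Kamil 1, Tariq 1, Zara 4, Hana 5, Farid 5, Gita 4, Diego 6.
Owen leads with 8 wins (next highest: 6).

Owen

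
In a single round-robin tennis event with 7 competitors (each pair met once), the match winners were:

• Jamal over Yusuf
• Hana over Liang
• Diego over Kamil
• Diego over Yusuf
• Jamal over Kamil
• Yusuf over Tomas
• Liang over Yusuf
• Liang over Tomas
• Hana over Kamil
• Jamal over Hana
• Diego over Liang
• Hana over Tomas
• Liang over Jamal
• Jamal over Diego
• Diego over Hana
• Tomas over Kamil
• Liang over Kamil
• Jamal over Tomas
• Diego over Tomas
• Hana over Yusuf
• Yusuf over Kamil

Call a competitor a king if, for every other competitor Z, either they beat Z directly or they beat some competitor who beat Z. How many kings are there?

Diego reaches everyone (king).
Liang reaches everyone (king).
Kamil cannot reach Diego, Liang, Jamal, Yusuf, Hana, Tomas in two steps.
Jamal reaches everyone (king).
Yusuf cannot reach Diego, Liang, Jamal, Hana in two steps.
Hana cannot reach Diego in two steps.
Tomas cannot reach Diego, Liang, Jamal, Yusuf, Hana in two steps.
Kings: Diego, Liang, Jamal — 3.

3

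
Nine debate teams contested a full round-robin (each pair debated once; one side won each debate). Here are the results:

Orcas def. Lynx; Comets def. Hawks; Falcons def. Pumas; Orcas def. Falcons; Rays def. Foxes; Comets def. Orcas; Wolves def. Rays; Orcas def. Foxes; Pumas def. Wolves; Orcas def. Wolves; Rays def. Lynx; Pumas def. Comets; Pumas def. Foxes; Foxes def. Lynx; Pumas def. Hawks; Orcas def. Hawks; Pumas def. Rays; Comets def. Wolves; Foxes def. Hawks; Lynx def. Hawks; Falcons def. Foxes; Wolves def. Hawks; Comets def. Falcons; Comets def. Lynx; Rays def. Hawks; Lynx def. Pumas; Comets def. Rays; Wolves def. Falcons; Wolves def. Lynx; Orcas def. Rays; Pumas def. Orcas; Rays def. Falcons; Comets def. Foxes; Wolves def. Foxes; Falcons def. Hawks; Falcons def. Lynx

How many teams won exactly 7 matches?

1

Win totals: Wolves 5, Comets 7, Lynx 2, Hawks 0, Foxes 2, Orcas 6, Pumas 6, Falcons 4, Rays 4.
Exactly 7: Comets — 1 team.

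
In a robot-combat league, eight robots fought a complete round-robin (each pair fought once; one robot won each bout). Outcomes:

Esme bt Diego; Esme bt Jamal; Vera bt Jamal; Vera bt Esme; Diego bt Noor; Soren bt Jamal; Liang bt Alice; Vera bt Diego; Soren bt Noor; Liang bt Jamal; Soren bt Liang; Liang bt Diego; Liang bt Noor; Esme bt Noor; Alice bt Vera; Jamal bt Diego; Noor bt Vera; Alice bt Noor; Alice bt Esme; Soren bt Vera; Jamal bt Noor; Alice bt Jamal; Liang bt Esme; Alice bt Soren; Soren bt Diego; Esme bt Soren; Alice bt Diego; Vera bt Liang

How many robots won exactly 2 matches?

Win totals: Esme 4, Alice 6, Liang 5, Noor 1, Diego 1, Vera 4, Jamal 2, Soren 5.
Exactly 2: Jamal — 1 robot.

1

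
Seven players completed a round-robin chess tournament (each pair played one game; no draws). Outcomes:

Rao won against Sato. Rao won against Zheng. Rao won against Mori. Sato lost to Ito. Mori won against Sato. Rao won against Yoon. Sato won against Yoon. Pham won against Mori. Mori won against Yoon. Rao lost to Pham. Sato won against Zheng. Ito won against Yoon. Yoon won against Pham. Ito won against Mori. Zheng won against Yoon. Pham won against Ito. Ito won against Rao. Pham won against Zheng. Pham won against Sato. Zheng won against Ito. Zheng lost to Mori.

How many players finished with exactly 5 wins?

1

Win totals: Rao 4, Mori 3, Pham 5, Ito 4, Zheng 2, Yoon 1, Sato 2.
Exactly 5: Pham — 1 player.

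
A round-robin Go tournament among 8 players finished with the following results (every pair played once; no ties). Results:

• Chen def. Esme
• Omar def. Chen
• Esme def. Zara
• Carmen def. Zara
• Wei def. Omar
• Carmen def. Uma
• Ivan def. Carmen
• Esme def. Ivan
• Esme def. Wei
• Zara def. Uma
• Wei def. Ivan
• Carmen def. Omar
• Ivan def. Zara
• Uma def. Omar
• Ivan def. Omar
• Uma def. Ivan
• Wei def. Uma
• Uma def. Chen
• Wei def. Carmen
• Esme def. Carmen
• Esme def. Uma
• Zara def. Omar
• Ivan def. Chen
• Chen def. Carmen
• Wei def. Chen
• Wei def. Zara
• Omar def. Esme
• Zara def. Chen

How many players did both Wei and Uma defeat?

3

Wei beat: Carmen, Uma, Omar, Chen, Zara, Ivan.
Uma beat: Omar, Chen, Ivan.
Both beat: Omar, Chen, Ivan — 3.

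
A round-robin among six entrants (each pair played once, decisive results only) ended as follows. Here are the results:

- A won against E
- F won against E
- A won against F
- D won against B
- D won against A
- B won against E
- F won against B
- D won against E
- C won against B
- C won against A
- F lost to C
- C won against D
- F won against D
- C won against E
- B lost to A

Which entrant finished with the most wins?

C

Win totals: A 3, B 1, C 5, D 3, E 0, F 3.
C leads with 5 wins (next highest: 3).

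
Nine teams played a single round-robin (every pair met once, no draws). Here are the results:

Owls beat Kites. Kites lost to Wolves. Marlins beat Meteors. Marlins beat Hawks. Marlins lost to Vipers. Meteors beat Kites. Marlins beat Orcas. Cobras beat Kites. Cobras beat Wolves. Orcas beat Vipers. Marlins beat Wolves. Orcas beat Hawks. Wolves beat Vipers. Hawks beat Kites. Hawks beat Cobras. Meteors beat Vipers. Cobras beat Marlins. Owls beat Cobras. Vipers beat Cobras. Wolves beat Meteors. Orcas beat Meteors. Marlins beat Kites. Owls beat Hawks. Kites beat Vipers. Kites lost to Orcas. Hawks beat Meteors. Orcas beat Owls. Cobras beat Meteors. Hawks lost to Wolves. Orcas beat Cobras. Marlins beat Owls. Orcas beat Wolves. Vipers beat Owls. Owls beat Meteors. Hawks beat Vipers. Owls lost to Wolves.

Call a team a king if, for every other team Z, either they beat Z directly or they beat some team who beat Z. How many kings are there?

4

Wolves cannot reach Orcas in two steps.
Marlins reaches everyone (king).
Hawks cannot reach Orcas in two steps.
Vipers reaches everyone (king).
Cobras reaches everyone (king).
Orcas reaches everyone (king).
Meteors cannot reach Wolves, Hawks, Orcas in two steps.
Owls cannot reach Orcas in two steps.
Kites cannot reach Wolves, Hawks, Orcas, Meteors in two steps.
Kings: Marlins, Vipers, Cobras, Orcas — 4.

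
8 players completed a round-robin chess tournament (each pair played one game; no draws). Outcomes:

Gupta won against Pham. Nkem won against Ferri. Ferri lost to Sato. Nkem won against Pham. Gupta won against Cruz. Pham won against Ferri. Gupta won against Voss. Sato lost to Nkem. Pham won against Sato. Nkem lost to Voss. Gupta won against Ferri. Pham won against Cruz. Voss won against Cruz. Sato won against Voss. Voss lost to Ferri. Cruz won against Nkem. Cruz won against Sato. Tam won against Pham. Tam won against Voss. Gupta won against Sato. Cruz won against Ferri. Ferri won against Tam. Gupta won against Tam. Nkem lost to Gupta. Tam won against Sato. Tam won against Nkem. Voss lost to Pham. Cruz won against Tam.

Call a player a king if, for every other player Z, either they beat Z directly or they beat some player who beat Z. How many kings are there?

Nkem cannot reach Gupta in two steps.
Ferri cannot reach Gupta in two steps.
Pham cannot reach Gupta in two steps.
Gupta reaches everyone (king).
Voss cannot reach Gupta in two steps.
Tam cannot reach Gupta in two steps.
Cruz cannot reach Gupta in two steps.
Sato cannot reach Pham, Gupta in two steps.
Kings: Gupta — 1.

1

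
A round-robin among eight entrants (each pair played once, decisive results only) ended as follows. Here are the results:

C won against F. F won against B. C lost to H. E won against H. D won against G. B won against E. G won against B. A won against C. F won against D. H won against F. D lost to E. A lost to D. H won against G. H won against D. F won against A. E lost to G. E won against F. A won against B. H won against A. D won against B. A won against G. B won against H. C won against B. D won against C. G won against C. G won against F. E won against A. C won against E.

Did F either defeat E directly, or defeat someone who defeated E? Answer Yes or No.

Yes

F did not beat E directly.
F beat A, B, D. Of those, B beat E.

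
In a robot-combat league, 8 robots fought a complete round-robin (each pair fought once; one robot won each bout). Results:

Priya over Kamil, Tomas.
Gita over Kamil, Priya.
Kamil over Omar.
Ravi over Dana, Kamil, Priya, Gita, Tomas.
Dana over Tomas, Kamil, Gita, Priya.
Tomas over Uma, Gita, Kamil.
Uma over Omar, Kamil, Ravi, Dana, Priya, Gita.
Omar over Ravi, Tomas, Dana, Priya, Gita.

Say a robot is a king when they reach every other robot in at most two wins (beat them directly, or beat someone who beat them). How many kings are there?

Dana cannot reach Ravi in two steps.
Priya cannot reach Dana, Ravi in two steps.
Gita cannot reach Dana, Ravi, Uma in two steps.
Ravi reaches everyone (king).
Omar reaches everyone (king).
Uma reaches everyone (king).
Kamil cannot reach Uma in two steps.
Tomas reaches everyone (king).
Kings: Ravi, Omar, Uma, Tomas — 4.

4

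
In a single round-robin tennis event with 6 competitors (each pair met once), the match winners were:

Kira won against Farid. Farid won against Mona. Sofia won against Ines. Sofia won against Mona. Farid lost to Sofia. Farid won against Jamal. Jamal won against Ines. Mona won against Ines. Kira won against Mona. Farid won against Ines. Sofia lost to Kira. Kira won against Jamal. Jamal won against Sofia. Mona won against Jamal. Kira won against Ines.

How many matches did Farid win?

3

Farid's results: beat Jamal, Ines, Mona; lost to Sofia, Kira.
That is 3 wins.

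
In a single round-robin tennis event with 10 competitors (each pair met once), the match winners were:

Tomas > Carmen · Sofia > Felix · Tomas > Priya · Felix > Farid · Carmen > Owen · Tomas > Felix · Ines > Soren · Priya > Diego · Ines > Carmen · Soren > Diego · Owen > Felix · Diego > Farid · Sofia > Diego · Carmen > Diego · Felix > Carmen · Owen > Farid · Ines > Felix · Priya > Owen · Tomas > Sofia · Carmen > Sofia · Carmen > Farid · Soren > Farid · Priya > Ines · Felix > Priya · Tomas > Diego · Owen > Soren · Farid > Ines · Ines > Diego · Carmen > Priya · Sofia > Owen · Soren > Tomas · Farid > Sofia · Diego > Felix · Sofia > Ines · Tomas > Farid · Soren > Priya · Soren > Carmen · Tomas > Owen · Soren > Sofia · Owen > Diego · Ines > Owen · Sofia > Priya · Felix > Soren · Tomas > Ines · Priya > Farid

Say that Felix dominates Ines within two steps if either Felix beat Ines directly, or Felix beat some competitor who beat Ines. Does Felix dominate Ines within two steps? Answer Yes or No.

Yes

Felix did not beat Ines directly.
Felix beat Farid, Priya, Soren, Carmen. Of those, Farid beat Ines.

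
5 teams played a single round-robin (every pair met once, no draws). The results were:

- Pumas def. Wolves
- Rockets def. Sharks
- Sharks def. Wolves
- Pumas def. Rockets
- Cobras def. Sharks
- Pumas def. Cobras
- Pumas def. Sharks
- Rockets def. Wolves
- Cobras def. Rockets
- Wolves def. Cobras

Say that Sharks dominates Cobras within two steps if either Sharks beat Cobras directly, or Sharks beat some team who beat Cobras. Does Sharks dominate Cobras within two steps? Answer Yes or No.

Yes

Sharks did not beat Cobras directly.
Sharks beat Wolves. Of those, Wolves beat Cobras.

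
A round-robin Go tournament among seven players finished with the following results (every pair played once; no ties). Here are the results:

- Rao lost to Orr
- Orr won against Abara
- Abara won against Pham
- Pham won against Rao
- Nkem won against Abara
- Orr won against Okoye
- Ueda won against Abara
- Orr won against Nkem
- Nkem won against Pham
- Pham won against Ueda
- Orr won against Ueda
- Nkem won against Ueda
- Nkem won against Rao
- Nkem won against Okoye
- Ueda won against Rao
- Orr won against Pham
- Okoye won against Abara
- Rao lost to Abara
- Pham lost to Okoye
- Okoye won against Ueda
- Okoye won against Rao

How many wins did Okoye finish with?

Okoye's results: beat Ueda, Abara, Pham, Rao; lost to Orr, Nkem.
That is 4 wins.

4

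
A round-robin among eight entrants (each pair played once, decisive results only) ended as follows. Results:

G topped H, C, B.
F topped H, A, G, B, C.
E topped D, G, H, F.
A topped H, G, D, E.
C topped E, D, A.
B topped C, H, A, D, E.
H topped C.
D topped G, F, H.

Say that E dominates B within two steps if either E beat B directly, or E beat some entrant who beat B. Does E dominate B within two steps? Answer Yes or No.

E did not beat B directly.
E beat D, F, G, H. Of those, F beat B.

Yes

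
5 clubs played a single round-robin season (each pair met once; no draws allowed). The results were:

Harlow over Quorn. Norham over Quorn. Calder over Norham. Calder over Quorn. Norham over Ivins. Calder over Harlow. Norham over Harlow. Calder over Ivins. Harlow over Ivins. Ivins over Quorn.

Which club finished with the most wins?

Win totals: Calder 4, Ivins 1, Norham 3, Quorn 0, Harlow 2.
Calder leads with 4 wins (next highest: 3).

Calder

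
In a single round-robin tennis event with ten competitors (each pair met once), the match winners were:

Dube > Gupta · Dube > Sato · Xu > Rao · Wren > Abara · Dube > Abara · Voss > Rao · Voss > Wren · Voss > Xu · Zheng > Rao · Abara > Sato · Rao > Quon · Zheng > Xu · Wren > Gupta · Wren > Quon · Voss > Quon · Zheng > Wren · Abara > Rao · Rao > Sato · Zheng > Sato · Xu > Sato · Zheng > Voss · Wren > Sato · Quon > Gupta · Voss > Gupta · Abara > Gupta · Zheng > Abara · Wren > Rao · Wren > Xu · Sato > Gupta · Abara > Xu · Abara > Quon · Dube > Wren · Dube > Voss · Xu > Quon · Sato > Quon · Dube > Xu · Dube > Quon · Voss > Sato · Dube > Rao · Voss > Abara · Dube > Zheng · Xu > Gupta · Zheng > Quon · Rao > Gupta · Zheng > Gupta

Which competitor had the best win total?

Dube

Win totals: Voss 7, Abara 5, Sato 2, Quon 1, Rao 3, Gupta 0, Xu 4, Dube 9, Zheng 8, Wren 6.
Dube leads with 9 wins (next highest: 8).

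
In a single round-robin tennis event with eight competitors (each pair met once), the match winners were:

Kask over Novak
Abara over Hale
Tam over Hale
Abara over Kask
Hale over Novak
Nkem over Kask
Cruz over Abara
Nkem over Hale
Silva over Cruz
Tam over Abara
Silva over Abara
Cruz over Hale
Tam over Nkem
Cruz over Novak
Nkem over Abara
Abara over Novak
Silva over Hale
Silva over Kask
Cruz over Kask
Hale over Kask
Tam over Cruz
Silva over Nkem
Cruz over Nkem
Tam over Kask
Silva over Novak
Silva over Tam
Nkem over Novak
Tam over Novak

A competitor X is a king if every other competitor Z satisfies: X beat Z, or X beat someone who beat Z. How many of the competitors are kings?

1

Novak cannot reach Kask, Cruz, Tam, Hale, Nkem, Silva, Abara in two steps.
Kask cannot reach Cruz, Tam, Hale, Nkem, Silva, Abara in two steps.
Cruz cannot reach Tam, Silva in two steps.
Tam cannot reach Silva in two steps.
Hale cannot reach Cruz, Tam, Nkem, Silva, Abara in two steps.
Nkem cannot reach Cruz, Tam, Silva in two steps.
Silva reaches everyone (king).
Abara cannot reach Cruz, Tam, Nkem, Silva in two steps.
Kings: Silva — 1.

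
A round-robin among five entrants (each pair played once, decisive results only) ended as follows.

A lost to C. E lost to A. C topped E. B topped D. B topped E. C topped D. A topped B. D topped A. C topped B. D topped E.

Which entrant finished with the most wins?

C

Win totals: A 2, B 2, C 4, D 2, E 0.
C leads with 4 wins (next highest: 2).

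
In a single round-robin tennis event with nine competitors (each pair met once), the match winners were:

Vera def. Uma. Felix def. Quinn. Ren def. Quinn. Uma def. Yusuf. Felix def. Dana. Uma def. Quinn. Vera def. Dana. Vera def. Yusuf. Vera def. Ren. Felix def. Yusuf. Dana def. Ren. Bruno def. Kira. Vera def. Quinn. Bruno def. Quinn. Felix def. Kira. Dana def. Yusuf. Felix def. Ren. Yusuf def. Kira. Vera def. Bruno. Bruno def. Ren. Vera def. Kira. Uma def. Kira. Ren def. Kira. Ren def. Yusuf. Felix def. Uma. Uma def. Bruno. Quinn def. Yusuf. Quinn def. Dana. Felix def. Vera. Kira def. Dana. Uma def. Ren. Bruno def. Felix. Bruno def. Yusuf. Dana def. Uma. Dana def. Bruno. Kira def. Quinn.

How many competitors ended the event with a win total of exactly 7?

Win totals: Ren 3, Vera 7, Dana 4, Quinn 2, Bruno 5, Felix 7, Yusuf 1, Kira 2, Uma 5.
Exactly 7: Vera, Felix — 2 competitors.

2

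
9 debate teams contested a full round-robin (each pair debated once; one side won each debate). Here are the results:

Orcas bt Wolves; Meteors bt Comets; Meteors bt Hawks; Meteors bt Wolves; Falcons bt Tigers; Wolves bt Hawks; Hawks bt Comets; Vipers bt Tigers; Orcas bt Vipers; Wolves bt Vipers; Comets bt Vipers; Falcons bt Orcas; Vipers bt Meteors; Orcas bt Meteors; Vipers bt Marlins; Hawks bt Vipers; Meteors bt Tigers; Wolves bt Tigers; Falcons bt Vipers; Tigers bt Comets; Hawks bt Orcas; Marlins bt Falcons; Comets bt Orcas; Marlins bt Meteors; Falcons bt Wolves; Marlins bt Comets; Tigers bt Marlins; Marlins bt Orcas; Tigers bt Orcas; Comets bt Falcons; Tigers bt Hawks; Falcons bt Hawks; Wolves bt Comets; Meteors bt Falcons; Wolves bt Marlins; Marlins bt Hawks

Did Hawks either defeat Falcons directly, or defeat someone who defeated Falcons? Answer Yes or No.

Yes

Hawks did not beat Falcons directly.
Hawks beat Comets, Vipers, Orcas. Of those, Comets beat Falcons.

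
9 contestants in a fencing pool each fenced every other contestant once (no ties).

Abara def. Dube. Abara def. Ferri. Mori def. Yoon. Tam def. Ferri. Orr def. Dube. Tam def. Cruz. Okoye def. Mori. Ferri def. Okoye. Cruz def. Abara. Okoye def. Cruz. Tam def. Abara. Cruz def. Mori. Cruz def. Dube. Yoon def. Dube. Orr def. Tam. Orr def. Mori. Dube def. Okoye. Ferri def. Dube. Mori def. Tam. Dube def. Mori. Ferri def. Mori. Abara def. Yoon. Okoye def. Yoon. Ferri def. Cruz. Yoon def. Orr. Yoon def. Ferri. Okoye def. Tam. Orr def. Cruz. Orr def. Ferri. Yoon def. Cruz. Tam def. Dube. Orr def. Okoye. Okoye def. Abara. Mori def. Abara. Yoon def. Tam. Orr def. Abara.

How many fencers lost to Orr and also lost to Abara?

Orr beat: Ferri, Mori, Tam, Abara, Okoye, Cruz, Dube.
Abara beat: Ferri, Yoon, Dube.
Both beat: Ferri, Dube — 2.

2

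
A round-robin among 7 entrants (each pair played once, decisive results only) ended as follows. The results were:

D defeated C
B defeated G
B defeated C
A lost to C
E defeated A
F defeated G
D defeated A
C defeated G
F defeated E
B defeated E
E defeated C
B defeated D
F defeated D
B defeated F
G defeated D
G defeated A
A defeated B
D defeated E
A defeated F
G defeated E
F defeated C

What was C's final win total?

C's results: beat A, G; lost to B, D, E, F.
That is 2 wins.

2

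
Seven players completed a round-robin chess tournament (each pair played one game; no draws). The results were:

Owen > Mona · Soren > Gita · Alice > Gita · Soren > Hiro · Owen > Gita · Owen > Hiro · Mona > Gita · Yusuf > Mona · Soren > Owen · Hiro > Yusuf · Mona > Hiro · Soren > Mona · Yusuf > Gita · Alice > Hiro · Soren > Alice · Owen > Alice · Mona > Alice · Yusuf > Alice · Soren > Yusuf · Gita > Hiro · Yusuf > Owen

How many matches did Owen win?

Owen's results: beat Gita, Mona, Hiro, Alice; lost to Soren, Yusuf.
That is 4 wins.

4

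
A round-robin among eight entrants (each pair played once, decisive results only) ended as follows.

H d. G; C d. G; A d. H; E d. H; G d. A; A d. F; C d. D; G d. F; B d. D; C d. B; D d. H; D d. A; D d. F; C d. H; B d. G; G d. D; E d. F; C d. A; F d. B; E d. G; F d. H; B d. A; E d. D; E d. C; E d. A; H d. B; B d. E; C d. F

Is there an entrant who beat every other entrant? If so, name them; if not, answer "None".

Highest win total is E with 6 (out of 7 possible).
E lost to B, so no entrant went undefeated.

None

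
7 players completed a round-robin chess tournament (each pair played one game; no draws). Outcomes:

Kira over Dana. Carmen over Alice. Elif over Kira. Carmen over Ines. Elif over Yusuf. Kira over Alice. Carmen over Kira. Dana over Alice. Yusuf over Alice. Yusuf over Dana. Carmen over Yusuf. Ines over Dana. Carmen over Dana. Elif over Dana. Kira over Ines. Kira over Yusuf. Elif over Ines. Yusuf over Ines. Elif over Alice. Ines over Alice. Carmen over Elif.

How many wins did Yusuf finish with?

Yusuf's results: beat Alice, Dana, Ines; lost to Kira, Elif, Carmen.
That is 3 wins.

3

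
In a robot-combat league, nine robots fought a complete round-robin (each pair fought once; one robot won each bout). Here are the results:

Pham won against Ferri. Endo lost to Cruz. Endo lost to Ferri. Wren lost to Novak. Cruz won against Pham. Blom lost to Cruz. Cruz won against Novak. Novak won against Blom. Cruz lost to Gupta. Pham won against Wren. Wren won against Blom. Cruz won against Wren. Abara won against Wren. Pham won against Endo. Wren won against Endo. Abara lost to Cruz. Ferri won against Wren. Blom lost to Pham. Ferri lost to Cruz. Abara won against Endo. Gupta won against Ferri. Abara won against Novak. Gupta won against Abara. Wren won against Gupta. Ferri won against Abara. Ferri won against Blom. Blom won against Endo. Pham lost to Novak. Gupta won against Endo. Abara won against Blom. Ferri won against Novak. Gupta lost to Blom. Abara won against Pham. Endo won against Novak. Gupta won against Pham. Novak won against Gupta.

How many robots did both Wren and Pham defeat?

Wren beat: Gupta, Endo, Blom.
Pham beat: Wren, Ferri, Endo, Blom.
Both beat: Endo, Blom — 2.

2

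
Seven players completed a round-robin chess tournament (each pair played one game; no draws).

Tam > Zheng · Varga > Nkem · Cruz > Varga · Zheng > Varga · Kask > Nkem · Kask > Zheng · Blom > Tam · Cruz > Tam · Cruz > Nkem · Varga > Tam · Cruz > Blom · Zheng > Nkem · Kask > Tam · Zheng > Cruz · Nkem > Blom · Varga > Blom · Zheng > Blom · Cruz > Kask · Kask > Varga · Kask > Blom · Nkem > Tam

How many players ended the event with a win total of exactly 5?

Win totals: Tam 1, Zheng 4, Varga 3, Cruz 5, Nkem 2, Blom 1, Kask 5.
Exactly 5: Cruz, Kask — 2 players.

2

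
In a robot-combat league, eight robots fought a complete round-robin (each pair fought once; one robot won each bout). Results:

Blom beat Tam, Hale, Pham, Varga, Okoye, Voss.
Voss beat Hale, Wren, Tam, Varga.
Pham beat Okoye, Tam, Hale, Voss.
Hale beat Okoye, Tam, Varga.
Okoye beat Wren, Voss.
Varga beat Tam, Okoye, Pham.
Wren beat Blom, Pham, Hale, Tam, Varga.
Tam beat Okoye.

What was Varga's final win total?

Varga's results: beat Pham, Tam, Okoye; lost to Blom, Hale, Wren, Voss.
That is 3 wins.

3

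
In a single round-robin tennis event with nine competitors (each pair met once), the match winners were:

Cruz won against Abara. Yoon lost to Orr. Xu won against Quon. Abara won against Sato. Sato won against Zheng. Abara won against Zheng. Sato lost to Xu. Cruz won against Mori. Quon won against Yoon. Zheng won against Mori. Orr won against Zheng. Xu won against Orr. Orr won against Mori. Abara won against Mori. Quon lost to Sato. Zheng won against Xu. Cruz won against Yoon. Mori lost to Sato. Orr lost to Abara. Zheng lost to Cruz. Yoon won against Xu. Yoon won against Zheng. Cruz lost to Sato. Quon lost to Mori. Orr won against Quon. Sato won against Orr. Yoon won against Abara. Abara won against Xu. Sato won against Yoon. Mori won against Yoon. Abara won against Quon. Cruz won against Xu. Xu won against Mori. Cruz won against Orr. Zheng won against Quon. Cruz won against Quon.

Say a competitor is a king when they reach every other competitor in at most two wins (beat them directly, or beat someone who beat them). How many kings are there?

Orr cannot reach Sato, Cruz in two steps.
Abara reaches everyone (king).
Quon cannot reach Orr, Mori, Sato, Cruz in two steps.
Mori cannot reach Orr, Sato, Cruz in two steps.
Xu cannot reach Abara in two steps.
Sato reaches everyone (king).
Cruz reaches everyone (king).
Yoon cannot reach Cruz in two steps.
Zheng cannot reach Abara, Cruz in two steps.
Kings: Abara, Sato, Cruz — 3.

3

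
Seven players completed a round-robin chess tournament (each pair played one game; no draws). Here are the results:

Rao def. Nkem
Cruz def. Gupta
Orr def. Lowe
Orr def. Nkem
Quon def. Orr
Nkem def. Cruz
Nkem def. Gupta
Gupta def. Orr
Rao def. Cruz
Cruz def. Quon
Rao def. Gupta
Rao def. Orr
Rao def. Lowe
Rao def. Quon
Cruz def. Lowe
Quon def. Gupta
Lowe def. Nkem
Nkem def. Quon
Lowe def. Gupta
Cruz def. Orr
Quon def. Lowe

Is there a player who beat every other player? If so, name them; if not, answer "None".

Rao

Rao has 6 wins out of 6 opponents — a perfect record.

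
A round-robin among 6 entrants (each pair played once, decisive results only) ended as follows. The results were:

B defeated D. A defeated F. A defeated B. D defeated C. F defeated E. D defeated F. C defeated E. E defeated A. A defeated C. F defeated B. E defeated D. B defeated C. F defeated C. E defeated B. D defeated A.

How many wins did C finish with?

C's results: beat E; lost to A, B, D, F.
That is 1 win.

1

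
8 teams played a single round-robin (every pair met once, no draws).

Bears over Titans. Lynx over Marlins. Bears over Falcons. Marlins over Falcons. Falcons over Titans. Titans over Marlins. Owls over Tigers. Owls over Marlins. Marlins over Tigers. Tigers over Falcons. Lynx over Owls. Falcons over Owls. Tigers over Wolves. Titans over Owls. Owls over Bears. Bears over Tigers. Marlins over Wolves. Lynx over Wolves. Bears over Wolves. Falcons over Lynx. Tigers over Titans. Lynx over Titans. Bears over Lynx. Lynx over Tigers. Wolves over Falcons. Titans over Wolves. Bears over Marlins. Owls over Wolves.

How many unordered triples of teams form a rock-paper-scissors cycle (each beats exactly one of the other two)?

Win totals: Lynx 5, Wolves 1, Falcons 3, Titans 3, Tigers 3, Owls 4, Bears 6, Marlins 3.
A team with w wins dominates both others in C(w,2) triples; summing gives 10 + 0 + 3 + 3 + 3 + 6 + 15 + 3 = 43 transitive triples.
Total triples C(8,3) = 56, so cyclic triples = 56 − 43 = 13.

13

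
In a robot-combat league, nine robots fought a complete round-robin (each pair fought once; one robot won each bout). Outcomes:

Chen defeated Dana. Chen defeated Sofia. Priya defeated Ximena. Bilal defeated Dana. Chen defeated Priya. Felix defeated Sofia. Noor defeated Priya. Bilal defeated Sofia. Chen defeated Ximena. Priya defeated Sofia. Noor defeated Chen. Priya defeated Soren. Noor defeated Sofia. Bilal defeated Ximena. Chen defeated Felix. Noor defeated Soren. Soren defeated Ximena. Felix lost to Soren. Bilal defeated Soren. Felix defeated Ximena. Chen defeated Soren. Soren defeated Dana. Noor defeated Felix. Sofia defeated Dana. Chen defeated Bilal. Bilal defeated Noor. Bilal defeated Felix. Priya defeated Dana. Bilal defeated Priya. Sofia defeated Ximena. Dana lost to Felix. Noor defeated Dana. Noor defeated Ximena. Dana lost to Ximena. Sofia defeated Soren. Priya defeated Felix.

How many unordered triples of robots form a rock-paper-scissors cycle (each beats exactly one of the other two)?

2

Win totals: Dana 0, Noor 7, Soren 3, Sofia 3, Ximena 1, Chen 7, Felix 3, Priya 5, Bilal 7.
A robot with w wins dominates both others in C(w,2) triples; summing gives 0 + 21 + 3 + 3 + 0 + 21 + 3 + 10 + 21 = 82 transitive triples.
Total triples C(9,3) = 84, so cyclic triples = 84 − 82 = 2.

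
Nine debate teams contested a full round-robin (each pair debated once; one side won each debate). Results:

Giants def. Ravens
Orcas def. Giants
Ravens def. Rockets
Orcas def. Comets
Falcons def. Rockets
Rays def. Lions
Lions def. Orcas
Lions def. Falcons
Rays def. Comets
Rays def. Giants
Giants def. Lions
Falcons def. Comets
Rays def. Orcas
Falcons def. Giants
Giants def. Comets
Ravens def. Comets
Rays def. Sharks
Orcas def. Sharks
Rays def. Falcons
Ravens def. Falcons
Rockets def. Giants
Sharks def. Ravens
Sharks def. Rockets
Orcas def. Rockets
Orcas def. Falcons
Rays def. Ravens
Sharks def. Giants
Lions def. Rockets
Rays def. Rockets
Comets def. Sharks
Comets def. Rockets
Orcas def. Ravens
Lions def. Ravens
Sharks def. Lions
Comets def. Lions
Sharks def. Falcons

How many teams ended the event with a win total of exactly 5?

1

Win totals: Orcas 6, Giants 3, Ravens 3, Rays 8, Rockets 1, Lions 4, Falcons 3, Comets 3, Sharks 5.
Exactly 5: Sharks — 1 team.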